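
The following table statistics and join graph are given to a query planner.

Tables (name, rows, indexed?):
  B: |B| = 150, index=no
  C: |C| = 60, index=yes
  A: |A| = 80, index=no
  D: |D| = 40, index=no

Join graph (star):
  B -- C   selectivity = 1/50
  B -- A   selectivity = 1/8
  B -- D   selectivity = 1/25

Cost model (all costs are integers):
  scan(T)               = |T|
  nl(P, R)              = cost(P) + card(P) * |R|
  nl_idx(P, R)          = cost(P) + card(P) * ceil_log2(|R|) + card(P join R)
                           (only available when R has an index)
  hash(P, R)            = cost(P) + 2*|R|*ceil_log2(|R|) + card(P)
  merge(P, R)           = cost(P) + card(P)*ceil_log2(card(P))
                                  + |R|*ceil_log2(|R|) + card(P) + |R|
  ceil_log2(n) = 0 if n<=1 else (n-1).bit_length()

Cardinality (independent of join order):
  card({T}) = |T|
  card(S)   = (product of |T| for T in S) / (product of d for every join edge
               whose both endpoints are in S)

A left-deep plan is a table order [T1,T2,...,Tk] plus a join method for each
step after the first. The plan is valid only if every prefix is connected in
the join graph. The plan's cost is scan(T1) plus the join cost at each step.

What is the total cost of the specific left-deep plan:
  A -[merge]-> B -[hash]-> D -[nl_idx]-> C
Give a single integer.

21330

step 1: scan A: cost=80, card=80
step 2: join B via merge
    card(P join B) = 80*150/(8) = 1500
    cost = 80 + 80*7 + 150*8 + 80 + 150 = 2070
step 3: join D via hash
    card(P join D) = 1500*40/(25) = 2400
    cost = 2070 + 2*40*6 + 1500 = 4050
step 4: join C via nl_idx
    card(P join C) = 2400*60/(50) = 2880
    cost = 4050 + 2400*6 + 2880 = 21330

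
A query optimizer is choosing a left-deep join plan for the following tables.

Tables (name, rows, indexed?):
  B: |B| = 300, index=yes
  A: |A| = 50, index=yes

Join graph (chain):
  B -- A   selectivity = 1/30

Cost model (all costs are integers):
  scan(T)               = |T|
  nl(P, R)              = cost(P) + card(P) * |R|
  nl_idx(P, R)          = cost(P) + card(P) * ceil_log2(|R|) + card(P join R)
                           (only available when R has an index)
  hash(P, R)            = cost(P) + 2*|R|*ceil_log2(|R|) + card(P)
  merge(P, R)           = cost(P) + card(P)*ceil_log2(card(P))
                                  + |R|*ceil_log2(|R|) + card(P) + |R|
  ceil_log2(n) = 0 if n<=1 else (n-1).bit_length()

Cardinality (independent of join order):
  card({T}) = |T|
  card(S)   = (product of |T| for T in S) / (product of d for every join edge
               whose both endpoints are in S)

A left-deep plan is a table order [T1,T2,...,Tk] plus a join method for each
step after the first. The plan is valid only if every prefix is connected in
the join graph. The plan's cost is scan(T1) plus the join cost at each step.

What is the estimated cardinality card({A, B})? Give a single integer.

500

Tables in S: A(50), B(300)
Edges inside S: B-A(d=30)
numerator = 50 * 300 = 15000
denominator = 30 = 30
card(S) = 15000 / 30 = 500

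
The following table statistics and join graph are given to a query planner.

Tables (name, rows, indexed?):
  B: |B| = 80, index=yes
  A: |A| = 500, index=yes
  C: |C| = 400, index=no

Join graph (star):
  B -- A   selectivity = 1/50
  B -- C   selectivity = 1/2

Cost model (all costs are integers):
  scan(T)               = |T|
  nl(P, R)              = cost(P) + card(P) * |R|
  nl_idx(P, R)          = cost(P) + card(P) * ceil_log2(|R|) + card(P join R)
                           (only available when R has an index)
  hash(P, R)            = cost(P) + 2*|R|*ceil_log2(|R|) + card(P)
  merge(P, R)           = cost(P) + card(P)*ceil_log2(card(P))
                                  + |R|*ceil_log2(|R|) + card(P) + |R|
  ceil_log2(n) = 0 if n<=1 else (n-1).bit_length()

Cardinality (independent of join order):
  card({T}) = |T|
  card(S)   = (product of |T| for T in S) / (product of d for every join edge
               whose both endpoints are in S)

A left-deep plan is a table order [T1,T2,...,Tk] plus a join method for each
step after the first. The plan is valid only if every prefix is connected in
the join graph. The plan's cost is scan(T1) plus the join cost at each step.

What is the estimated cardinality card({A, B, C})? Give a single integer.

160000

Tables in S: A(500), B(80), C(400)
Edges inside S: B-A(d=50), B-C(d=2)
numerator = 500 * 80 * 400 = 16000000
denominator = 50 * 2 = 100
card(S) = 16000000 / 100 = 160000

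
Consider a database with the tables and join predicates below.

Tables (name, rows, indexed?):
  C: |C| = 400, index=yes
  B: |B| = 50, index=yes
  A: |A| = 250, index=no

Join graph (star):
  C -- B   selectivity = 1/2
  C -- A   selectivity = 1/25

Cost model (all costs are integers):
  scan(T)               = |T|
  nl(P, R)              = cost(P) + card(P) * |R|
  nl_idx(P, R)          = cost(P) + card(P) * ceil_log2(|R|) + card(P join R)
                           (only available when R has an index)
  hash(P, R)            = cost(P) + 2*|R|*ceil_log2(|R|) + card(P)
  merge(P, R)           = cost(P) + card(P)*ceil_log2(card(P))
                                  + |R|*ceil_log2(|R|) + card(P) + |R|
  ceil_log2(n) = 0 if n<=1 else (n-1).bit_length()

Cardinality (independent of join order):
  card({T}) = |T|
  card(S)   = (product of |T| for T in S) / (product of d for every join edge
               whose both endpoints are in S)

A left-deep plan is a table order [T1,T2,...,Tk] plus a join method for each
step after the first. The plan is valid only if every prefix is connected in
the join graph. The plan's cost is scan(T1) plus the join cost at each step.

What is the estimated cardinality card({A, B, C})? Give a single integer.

Tables in S: A(250), B(50), C(400)
Edges inside S: C-B(d=2), C-A(d=25)
numerator = 250 * 50 * 400 = 5000000
denominator = 2 * 25 = 50
card(S) = 5000000 / 50 = 100000

100000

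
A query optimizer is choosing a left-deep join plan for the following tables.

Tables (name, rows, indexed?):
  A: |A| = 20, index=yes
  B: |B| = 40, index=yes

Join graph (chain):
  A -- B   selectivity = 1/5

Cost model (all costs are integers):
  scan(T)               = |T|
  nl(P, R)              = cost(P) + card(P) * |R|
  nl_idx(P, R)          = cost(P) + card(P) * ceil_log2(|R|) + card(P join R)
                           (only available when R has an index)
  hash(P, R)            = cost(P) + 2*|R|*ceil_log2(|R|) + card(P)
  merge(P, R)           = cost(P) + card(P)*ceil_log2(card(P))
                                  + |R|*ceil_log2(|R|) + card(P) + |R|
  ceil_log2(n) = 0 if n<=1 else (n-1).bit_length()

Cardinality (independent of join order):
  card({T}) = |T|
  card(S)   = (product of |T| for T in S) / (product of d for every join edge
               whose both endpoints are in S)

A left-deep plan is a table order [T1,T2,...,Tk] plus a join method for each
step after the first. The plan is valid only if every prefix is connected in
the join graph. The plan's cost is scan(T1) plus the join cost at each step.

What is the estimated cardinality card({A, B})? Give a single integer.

Tables in S: A(20), B(40)
Edges inside S: A-B(d=5)
numerator = 20 * 40 = 800
denominator = 5 = 5
card(S) = 800 / 5 = 160

160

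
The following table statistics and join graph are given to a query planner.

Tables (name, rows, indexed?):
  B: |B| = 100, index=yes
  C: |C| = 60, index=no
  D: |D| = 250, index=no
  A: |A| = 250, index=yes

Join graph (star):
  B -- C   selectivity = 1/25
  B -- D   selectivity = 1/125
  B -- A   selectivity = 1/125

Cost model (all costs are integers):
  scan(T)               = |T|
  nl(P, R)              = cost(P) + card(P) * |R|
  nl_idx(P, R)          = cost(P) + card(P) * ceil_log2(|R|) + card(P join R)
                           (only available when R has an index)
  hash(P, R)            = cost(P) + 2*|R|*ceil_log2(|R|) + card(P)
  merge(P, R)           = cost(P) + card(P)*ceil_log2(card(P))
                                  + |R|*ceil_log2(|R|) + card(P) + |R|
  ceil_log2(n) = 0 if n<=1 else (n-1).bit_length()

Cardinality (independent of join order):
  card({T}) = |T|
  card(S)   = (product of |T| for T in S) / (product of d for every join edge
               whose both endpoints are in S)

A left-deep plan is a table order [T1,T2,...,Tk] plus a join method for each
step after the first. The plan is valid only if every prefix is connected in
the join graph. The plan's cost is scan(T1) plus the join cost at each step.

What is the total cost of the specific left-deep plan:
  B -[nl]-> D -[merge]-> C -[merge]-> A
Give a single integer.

34370

step 1: scan B: cost=100, card=100
step 2: join D via nl
    card(P join D) = 100*250/(125) = 200
    cost = 100 + 100*250 = 25100
step 3: join C via merge
    card(P join C) = 200*60/(25) = 480
    cost = 25100 + 200*8 + 60*6 + 200 + 60 = 27320
step 4: join A via merge
    card(P join A) = 480*250/(125) = 960
    cost = 27320 + 480*9 + 250*8 + 480 + 250 = 34370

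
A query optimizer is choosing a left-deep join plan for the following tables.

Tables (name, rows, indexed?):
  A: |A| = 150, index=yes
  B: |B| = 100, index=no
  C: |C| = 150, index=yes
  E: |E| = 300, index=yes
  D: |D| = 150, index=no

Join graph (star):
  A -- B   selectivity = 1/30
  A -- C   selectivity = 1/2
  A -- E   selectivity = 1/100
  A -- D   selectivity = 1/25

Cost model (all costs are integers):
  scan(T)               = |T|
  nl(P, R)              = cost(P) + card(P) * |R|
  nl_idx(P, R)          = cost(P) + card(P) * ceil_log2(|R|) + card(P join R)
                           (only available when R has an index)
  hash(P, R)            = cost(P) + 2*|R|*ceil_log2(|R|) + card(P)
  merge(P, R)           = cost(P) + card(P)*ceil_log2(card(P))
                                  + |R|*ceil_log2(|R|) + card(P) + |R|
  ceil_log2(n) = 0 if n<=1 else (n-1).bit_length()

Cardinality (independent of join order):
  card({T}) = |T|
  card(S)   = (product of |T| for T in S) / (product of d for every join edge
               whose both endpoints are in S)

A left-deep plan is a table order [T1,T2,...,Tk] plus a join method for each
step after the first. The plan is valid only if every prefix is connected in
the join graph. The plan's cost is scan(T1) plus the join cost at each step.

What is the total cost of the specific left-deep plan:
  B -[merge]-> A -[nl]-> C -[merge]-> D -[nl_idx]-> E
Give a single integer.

3416100

step 1: scan B: cost=100, card=100
step 2: join A via merge
    card(P join A) = 100*150/(30) = 500
    cost = 100 + 100*7 + 150*8 + 100 + 150 = 2250
step 3: join C via nl
    card(P join C) = 500*150/(2) = 37500
    cost = 2250 + 500*150 = 77250
step 4: join D via merge
    card(P join D) = 37500*150/(25) = 225000
    cost = 77250 + 37500*16 + 150*8 + 37500 + 150 = 716100
step 5: join E via nl_idx
    card(P join E) = 225000*300/(100) = 675000
    cost = 716100 + 225000*9 + 675000 = 3416100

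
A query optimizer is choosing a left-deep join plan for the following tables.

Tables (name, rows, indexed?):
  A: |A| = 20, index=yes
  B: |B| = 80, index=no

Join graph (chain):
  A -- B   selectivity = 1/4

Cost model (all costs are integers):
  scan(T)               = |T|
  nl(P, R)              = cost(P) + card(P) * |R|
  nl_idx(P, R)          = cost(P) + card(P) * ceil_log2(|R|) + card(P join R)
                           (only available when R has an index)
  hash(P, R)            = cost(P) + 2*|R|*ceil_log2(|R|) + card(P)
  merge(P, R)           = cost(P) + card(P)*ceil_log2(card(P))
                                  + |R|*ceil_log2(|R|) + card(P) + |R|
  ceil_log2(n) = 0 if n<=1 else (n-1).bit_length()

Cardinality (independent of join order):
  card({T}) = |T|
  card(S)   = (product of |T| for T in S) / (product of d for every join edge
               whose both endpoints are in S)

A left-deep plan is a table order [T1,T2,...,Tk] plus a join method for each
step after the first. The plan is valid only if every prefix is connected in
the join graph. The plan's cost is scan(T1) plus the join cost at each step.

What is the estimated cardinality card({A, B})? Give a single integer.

Tables in S: A(20), B(80)
Edges inside S: A-B(d=4)
numerator = 20 * 80 = 1600
denominator = 4 = 4
card(S) = 1600 / 4 = 400

400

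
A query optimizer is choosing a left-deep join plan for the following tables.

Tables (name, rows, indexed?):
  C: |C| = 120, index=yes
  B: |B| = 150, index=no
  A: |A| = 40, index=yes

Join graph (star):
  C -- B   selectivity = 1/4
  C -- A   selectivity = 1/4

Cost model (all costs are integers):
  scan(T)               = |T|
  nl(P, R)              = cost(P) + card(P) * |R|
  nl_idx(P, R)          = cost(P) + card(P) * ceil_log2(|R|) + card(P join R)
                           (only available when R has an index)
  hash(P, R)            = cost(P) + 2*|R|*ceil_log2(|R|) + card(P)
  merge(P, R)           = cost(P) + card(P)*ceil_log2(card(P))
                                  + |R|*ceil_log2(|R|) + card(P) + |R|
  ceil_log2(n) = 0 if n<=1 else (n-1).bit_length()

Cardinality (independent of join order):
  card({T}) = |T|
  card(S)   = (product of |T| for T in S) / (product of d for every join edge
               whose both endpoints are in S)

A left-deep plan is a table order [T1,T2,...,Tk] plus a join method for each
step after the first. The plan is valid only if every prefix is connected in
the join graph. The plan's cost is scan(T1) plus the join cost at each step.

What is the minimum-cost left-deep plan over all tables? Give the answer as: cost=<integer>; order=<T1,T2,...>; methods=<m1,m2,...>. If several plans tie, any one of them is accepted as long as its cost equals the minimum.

Selinger DP (subsets sized 1..n):
  {C}: scan cost=120, card=120
  {B}: scan cost=150, card=150
  {A}: scan cost=40, card=40
  {BC}: card=4500; try (C,hash)→1980, (B,merge)→2430, (C,merge)→2460, (B,hash)→2640, (C,nl_idx)→5700, (B,nl)→18120 …(+1); best=1980 via (C,hash)
  {AC}: card=1200; try (A,hash)→720, (C,merge)→1280, (A,merge)→1360, (C,nl_idx)→1520, (C,hash)→1760, (A,nl_idx)→2040 …(+2); best=720 via (A,hash)
  {ABC}: card=45000; try (B,hash)→4320, (A,hash)→6960, (B,merge)→16470, (A,merge)→65260, (A,nl_idx)→73980, (B,nl)→180720 …(+1); best=4320 via (B,hash)

cost=4320; order=C,A,B; methods=hash,hash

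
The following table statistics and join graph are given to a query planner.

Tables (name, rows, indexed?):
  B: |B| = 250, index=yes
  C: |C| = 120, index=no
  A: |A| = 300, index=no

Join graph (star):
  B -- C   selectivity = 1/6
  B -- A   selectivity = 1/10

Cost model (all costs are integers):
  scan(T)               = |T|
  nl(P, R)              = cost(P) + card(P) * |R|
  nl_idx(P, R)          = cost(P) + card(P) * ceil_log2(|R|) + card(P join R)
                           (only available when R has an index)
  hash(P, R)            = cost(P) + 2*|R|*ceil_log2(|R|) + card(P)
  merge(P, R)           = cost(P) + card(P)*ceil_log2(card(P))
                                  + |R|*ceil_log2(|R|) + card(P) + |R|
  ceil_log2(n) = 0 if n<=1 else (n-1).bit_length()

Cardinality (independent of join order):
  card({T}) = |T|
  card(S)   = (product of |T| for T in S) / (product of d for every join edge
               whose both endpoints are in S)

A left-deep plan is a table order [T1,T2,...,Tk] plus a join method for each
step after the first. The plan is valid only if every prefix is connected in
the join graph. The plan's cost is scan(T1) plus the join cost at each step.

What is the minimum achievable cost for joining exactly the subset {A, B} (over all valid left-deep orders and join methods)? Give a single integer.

4600

Selinger DP over subsets of {A,B}:
  {B}: scan cost=250, card=250
  {A}: scan cost=300, card=300
  {AB}: card=7500; try (B,hash)→4600, (A,merge)→5500, (B,merge)→5550, (A,hash)→5900, (B,nl_idx)→10200, (A,nl)→75250 …(+1); best=4600 via (B,hash)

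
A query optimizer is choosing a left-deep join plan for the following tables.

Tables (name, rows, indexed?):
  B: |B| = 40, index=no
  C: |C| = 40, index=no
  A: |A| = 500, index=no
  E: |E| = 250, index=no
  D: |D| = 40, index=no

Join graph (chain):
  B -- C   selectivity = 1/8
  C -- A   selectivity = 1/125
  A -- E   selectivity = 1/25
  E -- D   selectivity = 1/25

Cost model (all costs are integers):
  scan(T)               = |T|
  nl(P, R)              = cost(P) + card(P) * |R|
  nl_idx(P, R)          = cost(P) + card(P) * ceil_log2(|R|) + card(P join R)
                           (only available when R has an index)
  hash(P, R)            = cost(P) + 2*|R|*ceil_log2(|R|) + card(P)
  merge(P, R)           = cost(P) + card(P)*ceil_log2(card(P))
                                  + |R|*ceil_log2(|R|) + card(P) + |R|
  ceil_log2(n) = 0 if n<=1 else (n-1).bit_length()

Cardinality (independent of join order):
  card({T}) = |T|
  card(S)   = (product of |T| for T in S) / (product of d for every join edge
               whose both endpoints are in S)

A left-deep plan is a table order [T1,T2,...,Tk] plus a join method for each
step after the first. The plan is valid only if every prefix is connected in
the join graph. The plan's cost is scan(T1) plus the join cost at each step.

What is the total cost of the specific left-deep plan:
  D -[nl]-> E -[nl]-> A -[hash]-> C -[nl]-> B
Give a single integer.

320920

step 1: scan D: cost=40, card=40
step 2: join E via nl
    card(P join E) = 40*250/(25) = 400
    cost = 40 + 40*250 = 10040
step 3: join A via nl
    card(P join A) = 400*500/(25) = 8000
    cost = 10040 + 400*500 = 210040
step 4: join C via hash
    card(P join C) = 8000*40/(125) = 2560
    cost = 210040 + 2*40*6 + 8000 = 218520
step 5: join B via nl
    card(P join B) = 2560*40/(8) = 12800
    cost = 218520 + 2560*40 = 320920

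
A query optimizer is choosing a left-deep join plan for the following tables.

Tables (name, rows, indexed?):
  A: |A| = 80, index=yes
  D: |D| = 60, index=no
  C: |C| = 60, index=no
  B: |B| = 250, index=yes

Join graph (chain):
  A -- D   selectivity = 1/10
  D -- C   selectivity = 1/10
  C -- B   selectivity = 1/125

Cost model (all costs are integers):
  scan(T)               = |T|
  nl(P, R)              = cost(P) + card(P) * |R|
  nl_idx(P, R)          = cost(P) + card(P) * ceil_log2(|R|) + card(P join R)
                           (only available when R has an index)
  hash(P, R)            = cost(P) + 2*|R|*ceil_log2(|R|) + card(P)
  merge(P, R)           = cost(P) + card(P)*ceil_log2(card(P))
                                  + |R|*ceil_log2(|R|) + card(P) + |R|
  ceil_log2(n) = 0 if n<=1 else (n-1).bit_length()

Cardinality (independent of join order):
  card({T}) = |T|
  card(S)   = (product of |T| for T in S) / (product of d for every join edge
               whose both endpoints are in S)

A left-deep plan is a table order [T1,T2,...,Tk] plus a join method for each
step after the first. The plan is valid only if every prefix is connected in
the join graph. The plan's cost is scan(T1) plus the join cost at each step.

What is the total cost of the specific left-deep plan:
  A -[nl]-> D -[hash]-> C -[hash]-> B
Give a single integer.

step 1: scan A: cost=80, card=80
step 2: join D via nl
    card(P join D) = 80*60/(10) = 480
    cost = 80 + 80*60 = 4880
step 3: join C via hash
    card(P join C) = 480*60/(10) = 2880
    cost = 4880 + 2*60*6 + 480 = 6080
step 4: join B via hash
    card(P join B) = 2880*250/(125) = 5760
    cost = 6080 + 2*250*8 + 2880 = 12960

12960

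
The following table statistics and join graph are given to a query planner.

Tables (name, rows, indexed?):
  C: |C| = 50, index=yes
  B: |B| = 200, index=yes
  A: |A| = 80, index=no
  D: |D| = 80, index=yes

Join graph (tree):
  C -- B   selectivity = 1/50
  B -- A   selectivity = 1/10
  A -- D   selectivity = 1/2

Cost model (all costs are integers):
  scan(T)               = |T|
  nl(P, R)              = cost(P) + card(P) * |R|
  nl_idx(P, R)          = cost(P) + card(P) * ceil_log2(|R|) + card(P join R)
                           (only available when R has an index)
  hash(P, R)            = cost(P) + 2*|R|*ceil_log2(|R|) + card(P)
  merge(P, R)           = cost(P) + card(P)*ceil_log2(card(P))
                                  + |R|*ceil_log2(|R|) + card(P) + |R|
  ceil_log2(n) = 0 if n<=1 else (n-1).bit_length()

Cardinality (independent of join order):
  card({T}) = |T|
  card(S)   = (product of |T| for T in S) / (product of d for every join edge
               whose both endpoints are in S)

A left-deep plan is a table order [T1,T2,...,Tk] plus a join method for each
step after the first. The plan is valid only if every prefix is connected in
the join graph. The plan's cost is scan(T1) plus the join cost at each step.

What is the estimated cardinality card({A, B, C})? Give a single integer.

1600

Tables in S: A(80), B(200), C(50)
Edges inside S: C-B(d=50), B-A(d=10)
numerator = 80 * 200 * 50 = 800000
denominator = 50 * 10 = 500
card(S) = 800000 / 500 = 1600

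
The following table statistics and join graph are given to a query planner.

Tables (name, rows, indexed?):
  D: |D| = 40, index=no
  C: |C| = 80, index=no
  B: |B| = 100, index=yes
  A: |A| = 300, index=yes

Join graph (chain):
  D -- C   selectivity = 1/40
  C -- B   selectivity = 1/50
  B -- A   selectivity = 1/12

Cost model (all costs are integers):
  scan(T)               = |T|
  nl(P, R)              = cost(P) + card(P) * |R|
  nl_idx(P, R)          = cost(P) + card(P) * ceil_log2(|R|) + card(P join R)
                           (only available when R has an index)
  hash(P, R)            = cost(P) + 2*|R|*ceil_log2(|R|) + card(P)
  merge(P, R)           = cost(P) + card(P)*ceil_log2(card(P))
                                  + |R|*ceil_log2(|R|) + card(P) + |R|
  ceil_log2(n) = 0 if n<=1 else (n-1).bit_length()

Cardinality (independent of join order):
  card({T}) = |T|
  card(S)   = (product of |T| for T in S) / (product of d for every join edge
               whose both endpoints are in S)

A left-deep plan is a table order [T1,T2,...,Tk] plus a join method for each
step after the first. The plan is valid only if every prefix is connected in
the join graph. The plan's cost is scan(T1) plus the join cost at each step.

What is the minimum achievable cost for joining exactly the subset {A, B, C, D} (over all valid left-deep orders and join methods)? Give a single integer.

5800

Selinger DP over subsets of {A,B,C,D}:
  {D}: scan cost=40, card=40
  {C}: scan cost=80, card=80
  {B}: scan cost=100, card=100
  {A}: scan cost=300, card=300
  {CD}: card=80; try (D,hash)→640, (C,merge)→960, (D,merge)→1000, (C,hash)→1200, (C,nl)→3240, (D,nl)→3280; best=640 via (D,hash)
  {BC}: card=160; try (B,nl_idx)→800, (C,hash)→1320, (B,merge)→1520, (C,merge)→1540, (B,hash)→1560, (B,nl)→8080 …(+1); best=800 via (B,nl_idx)
  {AB}: card=2500; try (B,hash)→2000, (A,nl_idx)→3500, (A,merge)→3900, (B,merge)→4100, (B,nl_idx)→4900, (A,hash)→5600 …(+2); best=2000 via (B,hash)
  {BCD}: card=160; try (B,nl_idx)→1360, (D,hash)→1440, (B,merge)→2080, (B,hash)→2120, (D,merge)→2520, (D,nl)→7200 …(+1); best=1360 via (B,nl_idx)
  {ABC}: card=4000; try (A,merge)→5240, (C,hash)→5620, (A,nl_idx)→6240, (A,hash)→6360, (C,merge)→35140, (A,nl)→48800 …(+1); best=5240 via (A,merge)
  {ABCD}: card=4000; try (A,merge)→5800, (A,nl_idx)→6800, (A,hash)→6920, (D,hash)→9720, (A,nl)→49360, (D,merge)→57520 …(+1); best=5800 via (A,merge)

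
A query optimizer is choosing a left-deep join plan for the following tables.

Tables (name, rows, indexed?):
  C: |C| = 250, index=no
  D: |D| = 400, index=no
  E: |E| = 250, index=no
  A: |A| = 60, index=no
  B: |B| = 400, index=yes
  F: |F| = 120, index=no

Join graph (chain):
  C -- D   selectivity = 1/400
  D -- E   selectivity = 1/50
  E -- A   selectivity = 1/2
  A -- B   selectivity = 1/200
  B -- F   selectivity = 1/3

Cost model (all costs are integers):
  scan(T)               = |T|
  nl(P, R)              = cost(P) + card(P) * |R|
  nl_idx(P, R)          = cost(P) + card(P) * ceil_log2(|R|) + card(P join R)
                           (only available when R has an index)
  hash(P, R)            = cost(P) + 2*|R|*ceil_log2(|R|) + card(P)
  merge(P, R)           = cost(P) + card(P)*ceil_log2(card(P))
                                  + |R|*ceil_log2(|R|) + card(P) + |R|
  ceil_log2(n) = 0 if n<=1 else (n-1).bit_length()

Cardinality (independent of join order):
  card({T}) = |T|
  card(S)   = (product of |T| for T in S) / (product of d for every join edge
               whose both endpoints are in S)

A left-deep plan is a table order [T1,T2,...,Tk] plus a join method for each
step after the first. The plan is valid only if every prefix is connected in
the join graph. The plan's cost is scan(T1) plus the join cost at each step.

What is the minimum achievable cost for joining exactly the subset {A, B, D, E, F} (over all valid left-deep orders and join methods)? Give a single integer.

Selinger DP over subsets of {A,B,D,E,F}:
  {D}: scan cost=400, card=400
  {E}: scan cost=250, card=250
  {A}: scan cost=60, card=60
  {B}: scan cost=400, card=400
  {F}: scan cost=120, card=120
  {DE}: card=2000; try (E,hash)→4800, (D,merge)→6500, (E,merge)→6650, (D,hash)→7700, (D,nl)→100250, (E,nl)→100400; best=4800 via (E,hash)
  {AE}: card=7500; try (A,hash)→1220, (E,merge)→2730, (A,merge)→2920, (E,hash)→4120, (E,nl)→15060, (A,nl)→15250; best=1220 via (A,hash)
  {AB}: card=120; try (B,nl_idx)→720, (A,hash)→1520, (B,merge)→4480, (A,merge)→4820, (B,hash)→7320, (B,nl)→24060 …(+1); best=720 via (B,nl_idx)
  {BF}: card=16000; try (F,hash)→2480, (B,merge)→5080, (F,merge)→5360, (B,hash)→7440, (B,nl_idx)→17200, (B,nl)→48120 …(+1); best=2480 via (F,hash)
  {ADE}: card=60000; try (A,hash)→7520, (D,hash)→15920, (A,merge)→29220, (D,merge)→110220, (A,nl)→124800, (D,nl)→3001220; best=7520 via (A,hash)
  {ABE}: card=15000; try (E,merge)→3930, (E,hash)→4840, (B,hash)→15920, (E,nl)→30720, (B,nl_idx)→83720, (B,merge)→110220 …(+1); best=3930 via (E,merge)
  {ABF}: card=4800; try (F,hash)→2520, (F,merge)→2640, (F,nl)→15120, (A,hash)→19200, (A,merge)→242900, (A,nl)→962480; best=2520 via (F,hash)
  {ABDE}: card=120000; try (D,hash)→26130, (B,hash)→74720, (D,merge)→232930, (B,nl_idx)→667520, (B,merge)→1031520, (D,nl)→6003930 …(+1); best=26130 via (D,hash)
  {ABEF}: card=600000; try (E,hash)→11320, (F,hash)→20610, (E,merge)→71970, (F,merge)→229890, (E,nl)→1202520, (F,nl)→1803930; best=11320 via (E,hash)
  {ABDEF}: card=4800000; try (F,hash)→147810, (D,hash)→618520, (F,merge)→2187090, (D,merge)→12615320, (F,nl)→14426130, (D,nl)→240011320; best=147810 via (F,hash)

147810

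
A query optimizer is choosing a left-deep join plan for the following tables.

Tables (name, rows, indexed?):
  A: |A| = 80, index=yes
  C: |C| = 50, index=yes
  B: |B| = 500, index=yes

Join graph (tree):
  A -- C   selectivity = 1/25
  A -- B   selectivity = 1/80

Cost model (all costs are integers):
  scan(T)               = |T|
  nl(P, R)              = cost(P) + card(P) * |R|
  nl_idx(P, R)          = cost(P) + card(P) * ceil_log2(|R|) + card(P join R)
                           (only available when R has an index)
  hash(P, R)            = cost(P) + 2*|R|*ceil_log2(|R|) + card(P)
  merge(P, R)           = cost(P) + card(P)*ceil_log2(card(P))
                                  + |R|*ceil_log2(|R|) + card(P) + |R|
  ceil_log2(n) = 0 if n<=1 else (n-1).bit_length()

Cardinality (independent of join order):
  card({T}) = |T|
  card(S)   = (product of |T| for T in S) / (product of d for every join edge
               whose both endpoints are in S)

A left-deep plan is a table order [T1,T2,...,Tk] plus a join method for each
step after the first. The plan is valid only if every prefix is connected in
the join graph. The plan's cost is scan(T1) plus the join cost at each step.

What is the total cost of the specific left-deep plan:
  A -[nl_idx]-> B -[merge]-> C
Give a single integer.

6650

step 1: scan A: cost=80, card=80
step 2: join B via nl_idx
    card(P join B) = 80*500/(80) = 500
    cost = 80 + 80*9 + 500 = 1300
step 3: join C via merge
    card(P join C) = 500*50/(25) = 1000
    cost = 1300 + 500*9 + 50*6 + 500 + 50 = 6650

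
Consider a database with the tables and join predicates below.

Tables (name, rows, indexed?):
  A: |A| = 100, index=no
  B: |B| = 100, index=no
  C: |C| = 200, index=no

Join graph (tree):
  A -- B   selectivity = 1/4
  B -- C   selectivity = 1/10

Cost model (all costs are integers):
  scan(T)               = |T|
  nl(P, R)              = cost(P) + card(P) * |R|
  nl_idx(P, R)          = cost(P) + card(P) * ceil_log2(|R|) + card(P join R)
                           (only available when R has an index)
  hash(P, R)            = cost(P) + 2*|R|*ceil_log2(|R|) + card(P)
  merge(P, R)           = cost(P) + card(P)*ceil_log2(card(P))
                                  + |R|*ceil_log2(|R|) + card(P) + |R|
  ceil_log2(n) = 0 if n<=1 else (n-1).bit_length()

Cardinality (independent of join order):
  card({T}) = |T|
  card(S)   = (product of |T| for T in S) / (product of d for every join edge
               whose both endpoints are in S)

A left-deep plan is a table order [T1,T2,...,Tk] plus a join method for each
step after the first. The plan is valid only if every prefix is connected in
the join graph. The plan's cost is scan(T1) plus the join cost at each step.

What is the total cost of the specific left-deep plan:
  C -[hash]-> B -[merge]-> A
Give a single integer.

26600

step 1: scan C: cost=200, card=200
step 2: join B via hash
    card(P join B) = 200*100/(10) = 2000
    cost = 200 + 2*100*7 + 200 = 1800
step 3: join A via merge
    card(P join A) = 2000*100/(4) = 50000
    cost = 1800 + 2000*11 + 100*7 + 2000 + 100 = 26600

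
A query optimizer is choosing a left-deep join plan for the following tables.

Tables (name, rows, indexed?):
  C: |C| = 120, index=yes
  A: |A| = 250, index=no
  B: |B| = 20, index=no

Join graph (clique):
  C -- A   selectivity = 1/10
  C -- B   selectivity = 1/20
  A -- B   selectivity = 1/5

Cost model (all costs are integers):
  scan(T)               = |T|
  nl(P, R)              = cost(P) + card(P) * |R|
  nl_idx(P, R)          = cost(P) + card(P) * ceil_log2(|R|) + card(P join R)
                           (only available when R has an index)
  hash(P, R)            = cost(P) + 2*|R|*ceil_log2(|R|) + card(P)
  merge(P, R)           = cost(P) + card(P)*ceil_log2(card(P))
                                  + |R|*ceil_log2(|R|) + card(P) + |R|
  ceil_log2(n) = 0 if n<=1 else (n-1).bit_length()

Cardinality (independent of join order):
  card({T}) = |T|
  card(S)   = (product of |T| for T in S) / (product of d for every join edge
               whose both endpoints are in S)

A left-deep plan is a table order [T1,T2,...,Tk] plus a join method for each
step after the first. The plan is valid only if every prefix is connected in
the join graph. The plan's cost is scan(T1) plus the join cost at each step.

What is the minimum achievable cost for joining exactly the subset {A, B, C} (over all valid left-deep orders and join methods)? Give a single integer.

Selinger DP over subsets of {A,B,C}:
  {C}: scan cost=120, card=120
  {A}: scan cost=250, card=250
  {B}: scan cost=20, card=20
  {AC}: card=3000; try (C,hash)→2180, (A,merge)→3330, (C,merge)→3460, (A,hash)→4240, (C,nl_idx)→5000, (A,nl)→30120 …(+1); best=2180 via (C,hash)
  {BC}: card=120; try (C,nl_idx)→280, (B,hash)→440, (C,merge)→1100, (B,merge)→1200, (C,hash)→1720, (C,nl)→2420 …(+1); best=280 via (C,nl_idx)
  {AB}: card=1000; try (B,hash)→700, (A,merge)→2390, (B,merge)→2620, (A,hash)→4040, (A,nl)→5020, (B,nl)→5250; best=700 via (B,hash)
  {ABC}: card=600; try (C,hash)→3380, (A,merge)→3490, (A,hash)→4400, (B,hash)→5380, (C,nl_idx)→8300, (C,merge)→12660 …(+4); best=3380 via (C,hash)

3380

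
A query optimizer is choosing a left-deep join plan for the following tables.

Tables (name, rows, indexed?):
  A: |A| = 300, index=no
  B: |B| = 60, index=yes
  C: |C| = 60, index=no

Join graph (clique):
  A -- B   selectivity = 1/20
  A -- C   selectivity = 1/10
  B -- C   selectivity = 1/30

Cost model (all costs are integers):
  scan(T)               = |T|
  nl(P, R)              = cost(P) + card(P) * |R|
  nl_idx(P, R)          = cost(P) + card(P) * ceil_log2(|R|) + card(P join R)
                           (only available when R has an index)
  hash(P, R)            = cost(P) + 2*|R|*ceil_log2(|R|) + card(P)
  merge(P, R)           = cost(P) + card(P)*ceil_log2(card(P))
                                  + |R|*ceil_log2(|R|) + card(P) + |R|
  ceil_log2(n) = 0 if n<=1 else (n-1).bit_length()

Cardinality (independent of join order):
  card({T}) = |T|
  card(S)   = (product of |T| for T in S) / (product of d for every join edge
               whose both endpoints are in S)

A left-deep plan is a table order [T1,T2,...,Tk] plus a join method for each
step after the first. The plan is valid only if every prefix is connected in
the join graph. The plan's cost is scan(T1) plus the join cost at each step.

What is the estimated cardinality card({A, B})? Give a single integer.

900

Tables in S: A(300), B(60)
Edges inside S: A-B(d=20)
numerator = 300 * 60 = 18000
denominator = 20 = 20
card(S) = 18000 / 20 = 900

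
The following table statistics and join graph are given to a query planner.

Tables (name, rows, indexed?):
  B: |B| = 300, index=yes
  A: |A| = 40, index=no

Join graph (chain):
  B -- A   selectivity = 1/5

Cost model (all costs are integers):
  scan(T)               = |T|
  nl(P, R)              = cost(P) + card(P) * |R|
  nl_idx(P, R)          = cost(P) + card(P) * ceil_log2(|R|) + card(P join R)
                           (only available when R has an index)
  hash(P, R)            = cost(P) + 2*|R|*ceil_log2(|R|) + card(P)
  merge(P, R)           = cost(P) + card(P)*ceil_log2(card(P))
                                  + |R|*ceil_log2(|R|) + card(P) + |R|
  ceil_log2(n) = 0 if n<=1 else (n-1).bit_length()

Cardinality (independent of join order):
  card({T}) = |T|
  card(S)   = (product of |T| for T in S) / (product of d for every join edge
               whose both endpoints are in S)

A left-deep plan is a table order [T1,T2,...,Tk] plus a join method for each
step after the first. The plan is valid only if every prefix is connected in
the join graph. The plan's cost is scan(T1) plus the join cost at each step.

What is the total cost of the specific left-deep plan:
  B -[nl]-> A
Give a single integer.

step 1: scan B: cost=300, card=300
step 2: join A via nl
    card(P join A) = 300*40/(5) = 2400
    cost = 300 + 300*40 = 12300

12300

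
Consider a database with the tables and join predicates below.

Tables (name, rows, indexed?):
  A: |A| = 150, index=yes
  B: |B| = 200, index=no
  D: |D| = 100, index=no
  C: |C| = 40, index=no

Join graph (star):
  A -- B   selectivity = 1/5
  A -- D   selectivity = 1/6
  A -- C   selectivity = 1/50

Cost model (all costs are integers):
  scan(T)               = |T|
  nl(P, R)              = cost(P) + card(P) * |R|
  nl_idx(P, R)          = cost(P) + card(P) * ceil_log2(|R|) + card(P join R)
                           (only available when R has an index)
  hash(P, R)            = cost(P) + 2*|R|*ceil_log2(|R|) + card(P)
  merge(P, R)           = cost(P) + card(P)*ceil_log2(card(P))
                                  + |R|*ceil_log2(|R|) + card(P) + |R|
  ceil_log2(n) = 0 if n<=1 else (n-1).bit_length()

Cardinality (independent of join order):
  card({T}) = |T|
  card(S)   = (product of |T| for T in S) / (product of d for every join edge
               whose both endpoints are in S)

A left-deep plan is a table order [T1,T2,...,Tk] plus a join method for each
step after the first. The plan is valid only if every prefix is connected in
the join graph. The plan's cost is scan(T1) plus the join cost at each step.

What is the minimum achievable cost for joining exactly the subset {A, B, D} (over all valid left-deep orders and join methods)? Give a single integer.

Selinger DP over subsets of {A,B,D}:
  {A}: scan cost=150, card=150
  {B}: scan cost=200, card=200
  {D}: scan cost=100, card=100
  {AB}: card=6000; try (A,hash)→2800, (B,merge)→3300, (A,merge)→3350, (B,hash)→3500, (A,nl_idx)→7800, (B,nl)→30150 …(+1); best=2800 via (A,hash)
  {AD}: card=2500; try (D,hash)→1700, (A,merge)→2250, (D,merge)→2300, (A,hash)→2600, (A,nl_idx)→3400, (A,nl)→15100 …(+1); best=1700 via (D,hash)
  {ABD}: card=100000; try (B,hash)→7400, (D,hash)→10200, (B,merge)→36000, (D,merge)→87600, (B,nl)→501700, (D,nl)→602800; best=7400 via (B,hash)

7400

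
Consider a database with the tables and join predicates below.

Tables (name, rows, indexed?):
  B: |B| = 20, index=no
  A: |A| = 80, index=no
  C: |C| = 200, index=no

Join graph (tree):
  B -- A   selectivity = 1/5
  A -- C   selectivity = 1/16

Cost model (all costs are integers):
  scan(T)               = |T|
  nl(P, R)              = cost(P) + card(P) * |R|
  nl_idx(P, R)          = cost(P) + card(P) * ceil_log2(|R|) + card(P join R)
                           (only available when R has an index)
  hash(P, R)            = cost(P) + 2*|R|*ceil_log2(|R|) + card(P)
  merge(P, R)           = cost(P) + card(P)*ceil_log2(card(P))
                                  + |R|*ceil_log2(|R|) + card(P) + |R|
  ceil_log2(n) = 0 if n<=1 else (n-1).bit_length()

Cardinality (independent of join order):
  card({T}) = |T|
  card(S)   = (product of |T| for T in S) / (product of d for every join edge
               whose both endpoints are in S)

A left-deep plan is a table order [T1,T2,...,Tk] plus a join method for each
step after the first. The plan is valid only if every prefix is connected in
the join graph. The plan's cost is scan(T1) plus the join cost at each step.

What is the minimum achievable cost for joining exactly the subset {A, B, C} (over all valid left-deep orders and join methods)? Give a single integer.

Selinger DP over subsets of {A,B,C}:
  {B}: scan cost=20, card=20
  {A}: scan cost=80, card=80
  {C}: scan cost=200, card=200
  {AB}: card=320; try (B,hash)→360, (A,merge)→780, (B,merge)→840, (A,hash)→1160, (A,nl)→1620, (B,nl)→1680; best=360 via (B,hash)
  {AC}: card=1000; try (A,hash)→1520, (C,merge)→2520, (A,merge)→2640, (C,hash)→3360, (C,nl)→16080, (A,nl)→16200; best=1520 via (A,hash)
  {ABC}: card=4000; try (B,hash)→2720, (C,hash)→3880, (C,merge)→5360, (B,merge)→12640, (B,nl)→21520, (C,nl)→64360; best=2720 via (B,hash)

2720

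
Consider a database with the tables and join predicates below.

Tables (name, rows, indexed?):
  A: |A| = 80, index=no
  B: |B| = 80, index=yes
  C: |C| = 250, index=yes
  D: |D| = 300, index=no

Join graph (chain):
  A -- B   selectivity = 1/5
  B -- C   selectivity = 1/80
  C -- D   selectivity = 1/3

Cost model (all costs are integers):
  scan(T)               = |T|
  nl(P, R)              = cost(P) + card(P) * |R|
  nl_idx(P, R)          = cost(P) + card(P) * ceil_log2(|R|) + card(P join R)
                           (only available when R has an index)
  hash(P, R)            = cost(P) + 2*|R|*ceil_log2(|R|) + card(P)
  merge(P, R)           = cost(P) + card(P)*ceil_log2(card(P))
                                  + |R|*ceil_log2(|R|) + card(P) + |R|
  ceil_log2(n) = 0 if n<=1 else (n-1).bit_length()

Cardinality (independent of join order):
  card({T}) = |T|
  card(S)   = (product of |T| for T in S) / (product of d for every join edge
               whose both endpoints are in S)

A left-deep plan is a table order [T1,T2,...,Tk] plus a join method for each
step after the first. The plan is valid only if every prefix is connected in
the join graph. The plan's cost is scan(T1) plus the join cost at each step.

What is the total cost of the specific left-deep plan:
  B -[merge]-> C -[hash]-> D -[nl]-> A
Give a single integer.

step 1: scan B: cost=80, card=80
step 2: join C via merge
    card(P join C) = 80*250/(80) = 250
    cost = 80 + 80*7 + 250*8 + 80 + 250 = 2970
step 3: join D via hash
    card(P join D) = 250*300/(3) = 25000
    cost = 2970 + 2*300*9 + 250 = 8620
step 4: join A via nl
    card(P join A) = 25000*80/(5) = 400000
    cost = 8620 + 25000*80 = 2008620

2008620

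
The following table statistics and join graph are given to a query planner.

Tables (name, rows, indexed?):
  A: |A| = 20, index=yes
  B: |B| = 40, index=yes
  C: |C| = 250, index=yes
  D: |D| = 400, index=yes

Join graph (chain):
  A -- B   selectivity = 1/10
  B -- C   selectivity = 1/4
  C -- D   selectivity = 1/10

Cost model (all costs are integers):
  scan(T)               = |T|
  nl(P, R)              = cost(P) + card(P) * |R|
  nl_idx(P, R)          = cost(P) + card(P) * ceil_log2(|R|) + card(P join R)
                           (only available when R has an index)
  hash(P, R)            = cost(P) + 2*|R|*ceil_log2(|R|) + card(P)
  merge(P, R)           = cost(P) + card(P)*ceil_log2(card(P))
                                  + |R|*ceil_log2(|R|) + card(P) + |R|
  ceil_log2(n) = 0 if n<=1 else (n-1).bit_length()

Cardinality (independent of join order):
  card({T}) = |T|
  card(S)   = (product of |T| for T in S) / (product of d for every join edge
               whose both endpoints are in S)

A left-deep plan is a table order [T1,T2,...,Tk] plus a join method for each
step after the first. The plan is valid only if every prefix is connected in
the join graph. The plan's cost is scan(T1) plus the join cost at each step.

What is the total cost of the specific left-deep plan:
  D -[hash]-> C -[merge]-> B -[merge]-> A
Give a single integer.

step 1: scan D: cost=400, card=400
step 2: join C via hash
    card(P join C) = 400*250/(10) = 10000
    cost = 400 + 2*250*8 + 400 = 4800
step 3: join B via merge
    card(P join B) = 10000*40/(4) = 100000
    cost = 4800 + 10000*14 + 40*6 + 10000 + 40 = 155080
step 4: join A via merge
    card(P join A) = 100000*20/(10) = 200000
    cost = 155080 + 100000*17 + 20*5 + 100000 + 20 = 1955200

1955200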